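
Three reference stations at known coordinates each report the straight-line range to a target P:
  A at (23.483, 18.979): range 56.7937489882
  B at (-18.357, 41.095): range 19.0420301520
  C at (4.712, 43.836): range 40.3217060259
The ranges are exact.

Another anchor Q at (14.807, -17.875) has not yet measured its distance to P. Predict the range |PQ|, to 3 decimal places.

eq1: (x − 23.483)² + (y − 18.979)² = 56.7937489882²
eq2: (x + 18.357)² + (y − 41.095)² = 19.0420301520²
eq3: (x − 4.712)² + (y − 43.836)² = 40.3217060259²
eq3−eq2, eq3−eq1 (x²,y² cancel):
  -46.138·x − 5.482·y = 1345.221699
  37.542·x − 49.714·y = -2631.834057
det = -46.138·-49.714 − -5.482·37.542 = 2499.509776
x = (1345.221699·-49.714 − -5.482·-2631.834057) / 2499.509776 = -32.528005
y = (-46.138·-2631.834057 − 1345.221699·37.542) / 2499.509776 = 28.375663
|P − Q| = √((-32.528005 − 14.807)² + (28.375663 − -17.875)²) = 66.179502

66.180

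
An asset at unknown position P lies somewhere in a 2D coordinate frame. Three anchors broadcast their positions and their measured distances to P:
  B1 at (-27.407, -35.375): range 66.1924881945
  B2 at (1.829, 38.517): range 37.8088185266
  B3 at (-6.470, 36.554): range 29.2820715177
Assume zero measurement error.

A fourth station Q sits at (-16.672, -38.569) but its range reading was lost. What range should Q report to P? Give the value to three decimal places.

eq1: (x + 27.407)² + (y + 35.375)² = 66.1924881945²
eq2: (x − 1.829)² + (y − 38.517)² = 37.8088185266²
eq3: (x + 6.470)² + (y − 36.554)² = 29.2820715177²
eq2−eq3, eq2−eq1 (x²,y² cancel):
  -16.598·x − 3.926·y = 463.218332
  -58.472·x − 147.784·y = -2436.308991
det = -16.598·-147.784 − -3.926·-58.472 = 2223.357760
x = (463.218332·-147.784 − -3.926·-2436.308991) / 2223.357760 = -35.091612
y = (-16.598·-2436.308991 − 463.218332·-58.472) / 2223.357760 = 30.369903
|P − Q| = √((-35.091612 − -16.672)² + (30.369903 − -38.569)²) = 71.357231

71.357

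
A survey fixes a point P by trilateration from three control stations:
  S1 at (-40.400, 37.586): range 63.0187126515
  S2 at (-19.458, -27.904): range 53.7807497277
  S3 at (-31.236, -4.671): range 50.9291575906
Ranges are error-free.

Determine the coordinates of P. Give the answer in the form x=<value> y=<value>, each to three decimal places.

eq1: (x + 40.400)² + (y − 37.586)² = 63.0187126515²
eq2: (x + 19.458)² + (y + 27.904)² = 53.7807497277²
eq3: (x + 31.236)² + (y + 4.671)² = 50.9291575906²
eq3−eq2, eq3−eq1 (x²,y² cancel):
  23.556·x − 46.466·y = -138.848905
  -18.328·x + 84.514·y = 669.782408
det = 23.556·84.514 − -46.466·-18.328 = 1139.182936
x = (-138.848905·84.514 − -46.466·669.782408) / 1139.182936 = 17.018718
y = (23.556·669.782408 − -138.848905·-18.328) / 1139.182936 = 11.615844

x=17.019 y=11.616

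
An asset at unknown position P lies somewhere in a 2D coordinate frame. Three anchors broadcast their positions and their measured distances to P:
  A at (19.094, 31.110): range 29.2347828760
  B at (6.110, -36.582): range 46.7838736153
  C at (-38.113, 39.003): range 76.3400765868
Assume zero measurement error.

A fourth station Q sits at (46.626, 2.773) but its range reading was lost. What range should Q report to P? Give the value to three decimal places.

17.009

eq1: (x − 19.094)² + (y − 31.110)² = 29.2347828760²
eq2: (x − 6.110)² + (y + 36.582)² = 46.7838736153²
eq3: (x + 38.113)² + (y − 39.003)² = 76.3400765868²
eq3−eq1, eq3−eq2 (x²,y² cancel):
  114.414·x − 15.786·y = 3331.712921
  88.446·x − 151.170·y = 2040.816509
det = 114.414·-151.170 − -15.786·88.446 = -15899.755824
x = (3331.712921·-151.170 − -15.786·2040.816509) / -15899.755824 = 29.650689
y = (114.414·2040.816509 − 3331.712921·88.446) / -15899.755824 = 3.847776
|P − Q| = √((29.650689 − 46.626)² + (3.847776 − 2.773)²) = 17.009301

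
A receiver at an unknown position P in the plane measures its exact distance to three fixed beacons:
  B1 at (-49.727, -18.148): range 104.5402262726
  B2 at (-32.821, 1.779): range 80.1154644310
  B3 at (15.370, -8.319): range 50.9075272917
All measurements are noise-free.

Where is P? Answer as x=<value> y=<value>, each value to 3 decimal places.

x=39.334 y=36.596

eq1: (x + 49.727)² + (y + 18.148)² = 104.5402262726²
eq2: (x + 32.821)² + (y − 1.779)² = 80.1154644310²
eq3: (x − 15.370)² + (y + 8.319)² = 50.9075272917²
eq2−eq1, eq2−eq3 (x²,y² cancel):
  -33.812·x − 39.854·y = -2788.429717
  96.382·x − 20.196·y = 3051.971085
det = -33.812·-20.196 − -39.854·96.382 = 4524.075380
x = (-2788.429717·-20.196 − -39.854·3051.971085) / 4524.075380 = 39.333647
y = (-33.812·3051.971085 − -2788.429717·96.382) / 4524.075380 = 36.595585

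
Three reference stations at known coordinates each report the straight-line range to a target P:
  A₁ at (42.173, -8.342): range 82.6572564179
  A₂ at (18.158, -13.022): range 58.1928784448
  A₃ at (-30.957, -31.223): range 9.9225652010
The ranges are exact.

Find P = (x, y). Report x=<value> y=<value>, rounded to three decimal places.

eq1: (x − 42.173)² + (y + 8.342)² = 82.6572564179²
eq2: (x − 18.158)² + (y + 13.022)² = 58.1928784448²
eq3: (x + 30.957)² + (y + 31.223)² = 9.9225652010²
eq2−eq1, eq2−eq3 (x²,y² cancel):
  48.030·x + 9.360·y = -2096.945492
  -98.230·x − 36.402·y = 4721.879932
det = 48.030·-36.402 − 9.360·-98.230 = -828.955260
x = (-2096.945492·-36.402 − 9.360·4721.879932) / -828.955260 = -38.767127
y = (48.030·4721.879932 − -2096.945492·-98.230) / -828.955260 = -25.102606

x=-38.767 y=-25.103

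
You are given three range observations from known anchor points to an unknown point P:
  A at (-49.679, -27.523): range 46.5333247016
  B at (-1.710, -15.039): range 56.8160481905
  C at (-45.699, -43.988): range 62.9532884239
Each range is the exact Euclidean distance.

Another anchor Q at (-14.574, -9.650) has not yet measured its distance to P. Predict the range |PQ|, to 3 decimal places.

eq1: (x + 49.679)² + (y + 27.523)² = 46.5333247016²
eq2: (x + 1.710)² + (y + 15.039)² = 56.8160481905²
eq3: (x + 45.699)² + (y + 43.988)² = 62.9532884239²
eq2−eq3, eq2−eq1 (x²,y² cancel):
  -87.978·x − 57.898·y = 3059.193933
  -95.938·x − 24.968·y = 4059.135973
det = -87.978·-24.968 − -57.898·-95.938 = -3357.983620
x = (3059.193933·-24.968 − -57.898·4059.135973) / -3357.983620 = -47.240820
y = (-87.978·4059.135973 − 3059.193933·-95.938) / -3357.983620 = 18.946405
|P − Q| = √((-47.240820 − -14.574)² + (18.946405 − -9.650)²) = 43.415153

43.415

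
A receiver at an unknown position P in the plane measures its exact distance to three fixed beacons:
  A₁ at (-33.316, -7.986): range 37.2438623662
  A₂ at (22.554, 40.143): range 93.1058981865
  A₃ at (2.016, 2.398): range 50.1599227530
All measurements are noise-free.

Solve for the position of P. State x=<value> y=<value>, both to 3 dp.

x=-19.890 y=-42.726

eq1: (x + 33.316)² + (y + 7.986)² = 37.2438623662²
eq2: (x − 22.554)² + (y − 40.143)² = 93.1058981865²
eq3: (x − 2.016)² + (y − 2.398)² = 50.1599227530²
eq1−eq3, eq1−eq2 (x²,y² cancel):
  70.664·x + 20.768·y = -2292.829959
  111.740·x + 96.258·y = -6335.191680
det = 70.664·96.258 − 20.768·111.740 = 4481.358992
x = (-2292.829959·96.258 − 20.768·-6335.191680) / 4481.358992 = -19.889941
y = (70.664·-6335.191680 − -2292.829959·111.740) / 4481.358992 = -42.725692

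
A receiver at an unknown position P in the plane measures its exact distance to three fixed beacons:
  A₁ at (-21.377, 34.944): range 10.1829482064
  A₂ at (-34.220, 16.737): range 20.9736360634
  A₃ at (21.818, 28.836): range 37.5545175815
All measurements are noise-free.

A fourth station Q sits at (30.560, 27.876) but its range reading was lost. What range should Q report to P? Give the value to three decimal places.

46.245

eq1: (x + 21.377)² + (y − 34.944)² = 10.1829482064²
eq2: (x + 34.220)² + (y − 16.737)² = 20.9736360634²
eq3: (x − 21.818)² + (y − 28.836)² = 37.5545175815²
eq2−eq1, eq2−eq3 (x²,y² cancel):
  25.686·x + 36.414·y = 563.124672
  112.076·x + 24.198·y = -1114.043930
det = 25.686·24.198 − 36.414·112.076 = -3459.585636
x = (563.124672·24.198 − 36.414·-1114.043930) / -3459.585636 = -15.664676
y = (25.686·-1114.043930 − 563.124672·112.076) / -3459.585636 = 26.514185
|P − Q| = √((-15.664676 − 30.560)² + (26.514185 − 27.876)²) = 46.244731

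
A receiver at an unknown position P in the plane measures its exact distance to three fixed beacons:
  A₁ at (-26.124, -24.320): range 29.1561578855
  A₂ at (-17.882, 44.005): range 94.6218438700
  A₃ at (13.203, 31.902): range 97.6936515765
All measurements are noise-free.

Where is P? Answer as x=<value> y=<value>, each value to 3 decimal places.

eq1: (x + 26.124)² + (y + 24.320)² = 29.1561578855²
eq2: (x + 17.882)² + (y − 44.005)² = 94.6218438700²
eq3: (x − 13.203)² + (y − 31.902)² = 97.6936515765²
eq3−eq1, eq3−eq2 (x²,y² cancel):
  -78.654·x − 112.444·y = 8775.836979
  -62.170·x + 24.206·y = 1654.905357
det = -78.654·24.206 − -112.444·-62.170 = -8894.542204
x = (8775.836979·24.206 − -112.444·1654.905357) / -8894.542204 = -44.804115
y = (-78.654·1654.905357 − 8775.836979·-62.170) / -8894.542204 = -46.706042

x=-44.804 y=-46.706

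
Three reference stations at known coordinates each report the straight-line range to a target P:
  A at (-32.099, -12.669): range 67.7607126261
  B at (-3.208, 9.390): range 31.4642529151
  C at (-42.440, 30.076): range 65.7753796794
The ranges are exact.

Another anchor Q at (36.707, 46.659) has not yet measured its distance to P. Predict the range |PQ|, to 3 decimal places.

24.295

eq1: (x + 32.099)² + (y + 12.669)² = 67.7607126261²
eq2: (x + 3.208)² + (y − 9.390)² = 31.4642529151²
eq3: (x + 42.440)² + (y − 30.076)² = 65.7753796794²
eq1−eq2, eq1−eq3 (x²,y² cancel):
  57.782·x + 44.118·y = 2509.128966
  -20.682·x + 85.490·y = 1779.983618
det = 57.782·85.490 − 44.118·-20.682 = 5852.231656
x = (2509.128966·85.490 − 44.118·1779.983618) / 5852.231656 = 23.234917
y = (57.782·1779.983618 − 2509.128966·-20.682) / 5852.231656 = 26.442019
|P − Q| = √((23.234917 − 36.707)² + (26.442019 − 46.659)²) = 24.294513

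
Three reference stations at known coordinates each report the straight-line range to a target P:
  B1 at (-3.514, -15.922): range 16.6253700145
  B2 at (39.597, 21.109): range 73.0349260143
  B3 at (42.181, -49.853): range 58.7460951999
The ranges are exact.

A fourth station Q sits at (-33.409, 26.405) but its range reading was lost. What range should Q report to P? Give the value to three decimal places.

59.621

eq1: (x + 3.514)² + (y + 15.922)² = 16.6253700145²
eq2: (x − 39.597)² + (y − 21.109)² = 73.0349260143²
eq3: (x − 42.181)² + (y + 49.853)² = 58.7460951999²
eq2−eq3, eq2−eq1 (x²,y² cancel):
  5.168·x − 141.924·y = 4134.042797
  -86.222·x − 74.062·y = 3310.043480
det = 5.168·-74.062 − -141.924·-86.222 = -12619.723544
x = (4134.042797·-74.062 − -141.924·3310.043480) / -12619.723544 = -12.963765
y = (5.168·3310.043480 − 4134.042797·-86.222) / -12619.723544 = -29.600628
|P − Q| = √((-12.963765 − -33.409)² + (-29.600628 − 26.405)²) = 59.620785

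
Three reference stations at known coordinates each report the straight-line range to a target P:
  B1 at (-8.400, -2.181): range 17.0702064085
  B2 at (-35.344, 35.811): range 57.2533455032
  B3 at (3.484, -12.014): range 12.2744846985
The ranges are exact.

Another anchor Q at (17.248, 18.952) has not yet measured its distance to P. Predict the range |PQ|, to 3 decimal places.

21.614

eq1: (x + 8.400)² + (y + 2.181)² = 17.0702064085²
eq2: (x + 35.344)² + (y − 35.811)² = 57.2533455032²
eq3: (x − 3.484)² + (y + 12.014)² = 12.2744846985²
eq2−eq1, eq2−eq3 (x²,y² cancel):
  53.888·x − 75.984·y = 530.244328
  77.656·x − 95.650·y = 752.130992
det = 53.888·-95.650 − -75.984·77.656 = 746.226304
x = (530.244328·-95.650 − -75.984·752.130992) / 746.226304 = 8.619438
y = (53.888·752.130992 − 530.244328·77.656) / 746.226304 = -0.865446
|P − Q| = √((8.619438 − 17.248)² + (-0.865446 − 18.952)²) = 21.614422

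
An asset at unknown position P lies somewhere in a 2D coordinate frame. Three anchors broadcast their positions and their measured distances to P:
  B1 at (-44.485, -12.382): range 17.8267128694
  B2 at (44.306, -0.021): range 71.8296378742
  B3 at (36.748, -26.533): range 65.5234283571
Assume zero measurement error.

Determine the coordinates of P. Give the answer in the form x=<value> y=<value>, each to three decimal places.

x=-26.766 y=-10.429

eq1: (x + 44.485)² + (y + 12.382)² = 17.8267128694²
eq2: (x − 44.306)² + (y + 0.021)² = 71.8296378742²
eq3: (x − 36.748)² + (y + 26.533)² = 65.5234283571²
eq1−eq2, eq1−eq3 (x²,y² cancel):
  177.582·x + 24.722·y = -5010.912257
  162.466·x − 28.302·y = -4053.341528
det = 177.582·-28.302 − 24.722·162.466 = -9042.410216
x = (-5010.912257·-28.302 − 24.722·-4053.341528) / -9042.410216 = -26.765601
y = (177.582·-4053.341528 − -5010.912257·162.466) / -9042.410216 = -10.428898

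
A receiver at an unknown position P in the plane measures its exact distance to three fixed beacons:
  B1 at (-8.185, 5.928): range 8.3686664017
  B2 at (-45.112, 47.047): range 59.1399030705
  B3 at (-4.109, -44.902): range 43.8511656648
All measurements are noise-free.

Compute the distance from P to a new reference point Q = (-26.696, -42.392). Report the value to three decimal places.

43.392

eq1: (x + 8.185)² + (y − 5.928)² = 8.3686664017²
eq2: (x + 45.112)² + (y − 47.047)² = 59.1399030705²
eq3: (x + 4.109)² + (y + 44.902)² = 43.8511656648²
eq2−eq3, eq2−eq1 (x²,y² cancel):
  82.006·x − 183.898·y = -640.835863
  73.854·x − 82.238·y = -718.883786
det = 82.006·-82.238 − -183.898·73.854 = 6837.593464
x = (-640.835863·-82.238 − -183.898·-718.883786) / 6837.593464 = -11.626931
y = (82.006·-718.883786 − -640.835863·73.854) / 6837.593464 = -1.700085
|P − Q| = √((-11.626931 − -26.696)² + (-1.700085 − -42.392)²) = 43.392496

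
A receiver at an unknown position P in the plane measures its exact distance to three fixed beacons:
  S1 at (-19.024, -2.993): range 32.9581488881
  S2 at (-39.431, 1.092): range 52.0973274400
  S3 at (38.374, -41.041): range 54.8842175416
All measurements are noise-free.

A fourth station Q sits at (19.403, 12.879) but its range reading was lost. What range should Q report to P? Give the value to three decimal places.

eq1: (x + 19.024)² + (y + 2.993)² = 32.9581488881²
eq2: (x + 39.431)² + (y − 1.092)² = 52.0973274400²
eq3: (x − 38.374)² + (y + 41.041)² = 54.8842175416²
eq2−eq1, eq2−eq3 (x²,y² cancel):
  40.814·x − 8.170·y = 442.766348
  155.610·x − 84.266·y = 1302.785523
det = 40.814·-84.266 − -8.170·155.610 = -2167.898824
x = (442.766348·-84.266 − -8.170·1302.785523) / -2167.898824 = 12.300570
y = (40.814·1302.785523 − 442.766348·155.610) / -2167.898824 = 7.254482
|P − Q| = √((12.300570 − 19.403)² + (7.254482 − 12.879)²) = 9.059785

9.060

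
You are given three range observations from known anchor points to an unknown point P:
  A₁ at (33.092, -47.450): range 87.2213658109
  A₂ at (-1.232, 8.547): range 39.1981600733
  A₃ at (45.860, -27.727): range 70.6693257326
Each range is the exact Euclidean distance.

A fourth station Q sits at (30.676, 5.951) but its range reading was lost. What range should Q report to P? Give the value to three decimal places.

eq1: (x − 33.092)² + (y + 47.450)² = 87.2213658109²
eq2: (x + 1.232)² + (y − 8.547)² = 39.1981600733²
eq3: (x − 45.860)² + (y + 27.727)² = 70.6693257326²
eq3−eq2, eq3−eq1 (x²,y² cancel):
  -94.184·x + 72.548·y = 660.300750
  -25.536·x − 39.446·y = -2138.756219
det = -94.184·-39.446 − 72.548·-25.536 = 5567.767792
x = (660.300750·-39.446 − 72.548·-2138.756219) / 5567.767792 = 23.189951
y = (-94.184·-2138.756219 − 660.300750·-25.536) / 5567.767792 = 39.207464
|P − Q| = √((23.189951 − 30.676)² + (39.207464 − 5.951)²) = 34.088610

34.089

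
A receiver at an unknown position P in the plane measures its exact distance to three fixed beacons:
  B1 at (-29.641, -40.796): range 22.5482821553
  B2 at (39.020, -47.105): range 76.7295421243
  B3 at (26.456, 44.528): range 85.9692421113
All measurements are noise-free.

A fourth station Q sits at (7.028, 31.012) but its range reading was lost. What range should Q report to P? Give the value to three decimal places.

63.037

eq1: (x + 29.641)² + (y + 40.796)² = 22.5482821553²
eq2: (x − 39.020)² + (y + 47.105)² = 76.7295421243²
eq3: (x − 26.456)² + (y − 44.528)² = 85.9692421113²
eq2−eq3, eq2−eq1 (x²,y² cancel):
  -25.128·x + 183.266·y = -2562.066660
  -137.322·x + 12.618·y = 4180.458678
det = -25.128·12.618 − 183.266·-137.322 = 24849.388548
x = (-2562.066660·12.618 − 183.266·4180.458678) / 24849.388548 = -32.132143
y = (-25.128·4180.458678 − -2562.066660·-137.322) / 24849.388548 = -18.385752
|P − Q| = √((-32.132143 − 7.028)² + (-18.385752 − 31.012)²) = 63.036931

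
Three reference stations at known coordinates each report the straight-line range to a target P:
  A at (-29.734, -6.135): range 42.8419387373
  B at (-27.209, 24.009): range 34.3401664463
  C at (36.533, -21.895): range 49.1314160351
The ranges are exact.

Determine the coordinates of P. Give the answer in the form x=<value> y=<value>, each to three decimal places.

eq1: (x + 29.734)² + (y + 6.135)² = 42.8419387373²
eq2: (x + 27.209)² + (y − 24.009)² = 34.3401664463²
eq3: (x − 36.533)² + (y + 21.895)² = 49.1314160351²
eq3−eq1, eq3−eq2 (x²,y² cancel):
  -132.534·x + 31.520·y = -313.837806
  -127.484·x + 91.808·y = 737.359658
det = -132.534·91.808 − 31.520·-127.484 = -8149.385792
x = (-313.837806·91.808 − 31.520·737.359658) / -8149.385792 = 6.387524
y = (-132.534·737.359658 − -313.837806·-127.484) / -8149.385792 = 16.901215

x=6.388 y=16.901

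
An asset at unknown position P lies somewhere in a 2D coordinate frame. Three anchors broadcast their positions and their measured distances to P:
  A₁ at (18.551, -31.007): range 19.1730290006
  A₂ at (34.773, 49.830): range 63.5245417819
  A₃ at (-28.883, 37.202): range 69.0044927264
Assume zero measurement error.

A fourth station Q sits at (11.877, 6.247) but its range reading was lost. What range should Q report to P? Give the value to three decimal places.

eq1: (x − 18.551)² + (y + 31.007)² = 19.1730290006²
eq2: (x − 34.773)² + (y − 49.830)² = 63.5245417819²
eq3: (x + 28.883)² + (y − 37.202)² = 69.0044927264²
eq1−eq2, eq1−eq3 (x²,y² cancel):
  32.444·x + 161.674·y = -1281.145589
  -94.868·x + 136.418·y = -3481.372132
det = 32.444·136.418 − 161.674·-94.868 = 19763.634624
x = (-1281.145589·136.418 − 161.674·-3481.372132) / 19763.634624 = 19.635864
y = (32.444·-3481.372132 − -1281.145589·-94.868) / 19763.634624 = -11.864688
|P − Q| = √((19.635864 − 11.877)² + (-11.864688 − 6.247)²) = 19.703634

19.704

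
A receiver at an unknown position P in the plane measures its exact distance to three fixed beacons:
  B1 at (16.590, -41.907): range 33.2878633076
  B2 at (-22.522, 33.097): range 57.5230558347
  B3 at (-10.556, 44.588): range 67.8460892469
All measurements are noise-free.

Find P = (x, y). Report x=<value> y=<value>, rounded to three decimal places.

x=-10.983 y=-23.257

eq1: (x − 16.590)² + (y + 41.907)² = 33.2878633076²
eq2: (x + 22.522)² + (y − 33.097)² = 57.5230558347²
eq3: (x + 10.556)² + (y − 44.588)² = 67.8460892469²
eq1−eq2, eq1−eq3 (x²,y² cancel):
  -78.224·x + 150.008·y = -2629.592965
  -54.292·x + 172.990·y = -3426.915852
det = -78.224·172.990 − 150.008·-54.292 = -5387.735424
x = (-2629.592965·172.990 − 150.008·-3426.915852) / -5387.735424 = -10.982630
y = (-78.224·-3426.915852 − -2629.592965·-54.292) / -5387.735424 = -23.256748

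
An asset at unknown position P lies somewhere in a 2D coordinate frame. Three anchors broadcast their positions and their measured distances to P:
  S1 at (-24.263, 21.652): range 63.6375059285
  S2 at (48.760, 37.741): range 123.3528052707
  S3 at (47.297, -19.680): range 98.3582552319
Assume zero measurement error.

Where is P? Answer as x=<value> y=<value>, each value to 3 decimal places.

eq1: (x + 24.263)² + (y − 21.652)² = 63.6375059285²
eq2: (x − 48.760)² + (y − 37.741)² = 123.3528052707²
eq3: (x − 47.297)² + (y + 19.680)² = 98.3582552319²
eq2−eq3, eq2−eq1 (x²,y² cancel):
  -2.926·x − 114.842·y = 4363.956124
  -146.046·x − 32.178·y = 8421.763999
det = -2.926·-32.178 − -114.842·-146.046 = -16678.061904
x = (4363.956124·-32.178 − -114.842·8421.763999) / -16678.061904 = -49.571038
y = (-2.926·8421.763999 − 4363.956124·-146.046) / -16678.061904 = -36.736658

x=-49.571 y=-36.737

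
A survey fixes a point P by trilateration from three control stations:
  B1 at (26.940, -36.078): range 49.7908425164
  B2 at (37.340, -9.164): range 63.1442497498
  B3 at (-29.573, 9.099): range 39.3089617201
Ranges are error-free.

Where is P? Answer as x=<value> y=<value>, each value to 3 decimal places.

x=-22.422 y=-29.554

eq1: (x − 26.940)² + (y + 36.078)² = 49.7908425164²
eq2: (x − 37.340)² + (y + 9.164)² = 63.1442497498²
eq3: (x + 29.573)² + (y − 9.099)² = 39.3089617201²
eq2−eq3, eq2−eq1 (x²,y² cancel):
  -133.826·x + 36.526·y = 1921.101439
  -20.800·x − 53.828·y = 2057.199466
det = -133.826·-53.828 − 36.526·-20.800 = 7963.326728
x = (1921.101439·-53.828 − 36.526·2057.199466) / 7963.326728 = -22.421574
y = (-133.826·2057.199466 − 1921.101439·-20.800) / 7963.326728 = -29.553963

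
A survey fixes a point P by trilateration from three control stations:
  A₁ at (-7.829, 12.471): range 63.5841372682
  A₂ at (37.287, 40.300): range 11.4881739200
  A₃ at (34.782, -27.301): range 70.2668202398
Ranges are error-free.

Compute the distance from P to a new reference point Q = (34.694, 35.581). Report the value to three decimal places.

eq1: (x + 7.829)² + (y − 12.471)² = 63.5841372682²
eq2: (x − 37.287)² + (y − 40.300)² = 11.4881739200²
eq3: (x − 34.782)² + (y + 27.301)² = 70.2668202398²
eq3−eq2, eq3−eq1 (x²,y² cancel):
  5.010·x + 135.202·y = 5864.726131
  -85.222·x + 79.544·y = -843.829529
det = 5.010·79.544 − 135.202·-85.222 = 11920.700284
x = (5864.726131·79.544 − 135.202·-843.829529) / 11920.700284 = 48.704455
y = (5.010·-843.829529 − 5864.726131·-85.222) / 11920.700284 = 41.572734
|P − Q| = √((48.704455 − 34.694)² + (41.572734 − 35.581)²) = 15.237905

15.238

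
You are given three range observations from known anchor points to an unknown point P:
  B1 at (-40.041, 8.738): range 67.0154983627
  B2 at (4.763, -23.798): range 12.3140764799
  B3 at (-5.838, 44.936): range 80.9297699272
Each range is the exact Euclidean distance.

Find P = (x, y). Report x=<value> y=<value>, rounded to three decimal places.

eq1: (x + 40.041)² + (y − 8.738)² = 67.0154983627²
eq2: (x − 4.763)² + (y + 23.798)² = 12.3140764799²
eq3: (x + 5.838)² + (y − 44.936)² = 80.9297699272²
eq2−eq1, eq2−eq3 (x²,y² cancel):
  -89.608·x + 65.072·y = -3248.837189
  -21.202·x + 137.468·y = -4933.695814
det = -89.608·137.468 − 65.072·-21.202 = -10938.576000
x = (-3248.837189·137.468 − 65.072·-4933.695814) / -10938.576000 = 11.479163
y = (-89.608·-4933.695814 − -3248.837189·-21.202) / -10938.576000 = -34.119319

x=11.479 y=-34.119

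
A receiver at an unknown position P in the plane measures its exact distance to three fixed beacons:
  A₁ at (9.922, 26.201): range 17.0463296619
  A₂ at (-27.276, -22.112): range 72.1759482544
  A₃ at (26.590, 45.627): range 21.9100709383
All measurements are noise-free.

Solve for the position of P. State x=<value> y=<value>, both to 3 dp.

x=4.905 y=42.492

eq1: (x − 9.922)² + (y − 26.201)² = 17.0463296619²
eq2: (x + 27.276)² + (y + 22.112)² = 72.1759482544²
eq3: (x − 26.590)² + (y − 45.627)² = 21.9100709383²
eq1−eq2, eq1−eq3 (x²,y² cancel):
  -74.396·x − 96.626·y = -4470.807916
  33.336·x + 38.852·y = 1814.438890
det = -74.396·38.852 − -96.626·33.336 = 330.690944
x = (-4470.807916·38.852 − -96.626·1814.438890) / 330.690944 = 4.905314
y = (-74.396·1814.438890 − -4470.807916·33.336) / 330.690944 = 42.492416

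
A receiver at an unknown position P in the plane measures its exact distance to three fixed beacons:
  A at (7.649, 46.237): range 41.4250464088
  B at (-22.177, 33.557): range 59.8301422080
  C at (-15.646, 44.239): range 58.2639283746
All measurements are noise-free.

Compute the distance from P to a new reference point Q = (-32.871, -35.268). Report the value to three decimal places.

eq1: (x − 7.649)² + (y − 46.237)² = 41.4250464088²
eq2: (x + 22.177)² + (y − 33.557)² = 59.8301422080²
eq3: (x + 15.646)² + (y − 44.239)² = 58.2639283746²
eq3−eq2, eq3−eq1 (x²,y² cancel):
  -13.062·x − 21.364·y = -768.955426
  46.590·x + 3.996·y = 1673.131813
det = -13.062·3.996 − -21.364·46.590 = 943.153008
x = (-768.955426·3.996 − -21.364·1673.131813) / 943.153008 = 34.641296
y = (-13.062·1673.131813 − -768.955426·46.590) / 943.153008 = 14.813276
|P − Q| = √((34.641296 − -32.871)² + (14.813276 − -35.268)²) = 84.059766

84.060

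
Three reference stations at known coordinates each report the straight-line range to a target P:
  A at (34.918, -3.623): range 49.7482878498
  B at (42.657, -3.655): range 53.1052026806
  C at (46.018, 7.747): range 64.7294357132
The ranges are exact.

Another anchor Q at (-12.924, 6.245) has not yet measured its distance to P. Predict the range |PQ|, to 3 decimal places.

63.159

eq1: (x − 34.918)² + (y + 3.623)² = 49.7482878498²
eq2: (x − 42.657)² + (y + 3.655)² = 53.1052026806²
eq3: (x − 46.018)² + (y − 7.747)² = 64.7294357132²
eq3−eq2, eq3−eq1 (x²,y² cancel):
  -6.722·x − 22.804·y = 1025.043637
  -22.200·x − 22.740·y = 769.728224
det = -6.722·-22.740 − -22.804·-22.200 = -353.390520
x = (1025.043637·-22.740 − -22.804·769.728224) / -353.390520 = 16.289656
y = (-6.722·769.728224 − 1025.043637·-22.200) / -353.390520 = -49.751916
|P − Q| = √((16.289656 − -12.924)² + (-49.751916 − 6.245)²) = 63.159262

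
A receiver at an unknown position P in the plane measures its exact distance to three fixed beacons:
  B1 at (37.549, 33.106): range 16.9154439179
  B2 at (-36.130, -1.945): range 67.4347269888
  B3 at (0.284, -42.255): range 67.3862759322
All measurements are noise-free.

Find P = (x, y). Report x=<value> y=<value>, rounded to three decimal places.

eq1: (x − 37.549)² + (y − 33.106)² = 16.9154439179²
eq2: (x + 36.130)² + (y + 1.945)² = 67.4347269888²
eq3: (x − 0.284)² + (y + 42.255)² = 67.3862759322²
eq2−eq1, eq2−eq3 (x²,y² cancel):
  147.358·x + 70.102·y = 5458.084873
  72.828·x − 80.620·y = 482.937976
det = 147.358·-80.620 − 70.102·72.828 = -16985.390416
x = (5458.084873·-80.620 − 70.102·482.937976) / -16985.390416 = 27.899607
y = (147.358·482.937976 − 5458.084873·72.828) / -16985.390416 = 19.212784

x=27.900 y=19.213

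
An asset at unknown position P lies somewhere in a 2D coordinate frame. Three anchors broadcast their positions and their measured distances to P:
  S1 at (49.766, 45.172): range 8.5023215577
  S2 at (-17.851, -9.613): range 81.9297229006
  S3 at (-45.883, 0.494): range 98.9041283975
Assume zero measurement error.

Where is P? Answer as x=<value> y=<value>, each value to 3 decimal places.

x=41.446 y=46.923

eq1: (x − 49.766)² + (y − 45.172)² = 8.5023215577²
eq2: (x + 17.851)² + (y + 9.613)² = 81.9297229006²
eq3: (x + 45.883)² + (y − 0.494)² = 98.9041283975²
eq2−eq1, eq2−eq3 (x²,y² cancel):
  135.234·x + 109.570·y = 10746.286393
  -56.064·x + 20.214·y = -1375.121364
det = 135.234·20.214 − 109.570·-56.064 = 8876.552556
x = (10746.286393·20.214 − 109.570·-1375.121364) / 8876.552556 = 41.445987
y = (135.234·-1375.121364 − 10746.286393·-56.064) / 8876.552556 = 46.923244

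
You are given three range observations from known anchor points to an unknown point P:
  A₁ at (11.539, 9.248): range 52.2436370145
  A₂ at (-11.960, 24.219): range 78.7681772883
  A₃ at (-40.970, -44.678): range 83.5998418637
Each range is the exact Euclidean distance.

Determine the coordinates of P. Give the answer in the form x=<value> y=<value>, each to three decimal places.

x=41.852 y=-33.302

eq1: (x − 11.539)² + (y − 9.248)² = 52.2436370145²
eq2: (x + 11.960)² + (y − 24.219)² = 78.7681772883²
eq3: (x + 40.970)² + (y + 44.678)² = 83.5998418637²
eq1−eq2, eq1−eq3 (x²,y² cancel):
  -46.998·x + 29.942·y = -2964.100609
  -105.018·x − 107.852·y = -803.545392
det = -46.998·-107.852 − 29.942·-105.018 = 8213.277252
x = (-2964.100609·-107.852 − 29.942·-803.545392) / 8213.277252 = 41.852226
y = (-46.998·-803.545392 − -2964.100609·-105.018) / 8213.277252 = -33.302040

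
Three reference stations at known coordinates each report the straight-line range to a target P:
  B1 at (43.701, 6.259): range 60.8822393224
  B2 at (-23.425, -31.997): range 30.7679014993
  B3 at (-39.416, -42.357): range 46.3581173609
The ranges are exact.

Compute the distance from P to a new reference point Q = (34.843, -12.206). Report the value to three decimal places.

eq1: (x − 43.701)² + (y − 6.259)² = 60.8822393224²
eq2: (x + 23.425)² + (y + 31.997)² = 30.7679014993²
eq3: (x + 39.416)² + (y + 42.357)² = 46.3581173609²
eq1−eq3, eq1−eq2 (x²,y² cancel):
  -166.234·x − 97.232·y = 2956.356043
  -134.252·x − 76.512·y = 2383.569454
det = -166.234·-76.512 − -97.232·-134.252 = -334.694656
x = (2956.356043·-76.512 − -97.232·2383.569454) / -334.694656 = -16.619661
y = (-166.234·2383.569454 − 2956.356043·-134.252) / -334.694656 = -1.991149
|P − Q| = √((-16.619661 − 34.843)² + (-1.991149 − -12.206)²) = 52.466643

52.467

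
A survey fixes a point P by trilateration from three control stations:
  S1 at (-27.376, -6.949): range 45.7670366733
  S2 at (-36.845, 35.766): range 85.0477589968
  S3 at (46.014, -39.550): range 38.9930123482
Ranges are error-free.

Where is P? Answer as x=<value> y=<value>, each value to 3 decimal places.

x=7.101 y=-37.048

eq1: (x + 27.376)² + (y + 6.949)² = 45.7670366733²
eq2: (x + 36.845)² + (y − 35.766)² = 85.0477589968²
eq3: (x − 46.014)² + (y + 39.550)² = 38.9930123482²
eq1−eq2, eq1−eq3 (x²,y² cancel):
  -18.938·x + 85.430·y = -3299.472861
  146.780·x − 65.202·y = 3457.923353
det = -18.938·-65.202 − 85.430·146.780 = -11304.619924
x = (-3299.472861·-65.202 − 85.430·3457.923353) / -11304.619924 = 7.101359
y = (-18.938·3457.923353 − -3299.472861·146.780) / -11304.619924 = -37.047727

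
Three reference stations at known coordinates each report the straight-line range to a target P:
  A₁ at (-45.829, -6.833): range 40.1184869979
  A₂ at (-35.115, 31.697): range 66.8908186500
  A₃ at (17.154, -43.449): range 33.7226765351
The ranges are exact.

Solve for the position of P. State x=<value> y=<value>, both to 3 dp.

x=-14.549 y=-31.954

eq1: (x + 45.829)² + (y + 6.833)² = 40.1184869979²
eq2: (x + 35.115)² + (y − 31.697)² = 66.8908186500²
eq3: (x − 17.154)² + (y + 43.449)² = 33.7226765351²
eq1−eq3, eq1−eq2 (x²,y² cancel):
  125.966·x − 73.232·y = 507.362273
  21.428·x + 77.060·y = -2774.112717
det = 125.966·77.060 − -73.232·21.428 = 11276.155256
x = (507.362273·77.060 − -73.232·-2774.112717) / 11276.155256 = -14.548974
y = (125.966·-2774.112717 − 507.362273·21.428) / 11276.155256 = -31.953767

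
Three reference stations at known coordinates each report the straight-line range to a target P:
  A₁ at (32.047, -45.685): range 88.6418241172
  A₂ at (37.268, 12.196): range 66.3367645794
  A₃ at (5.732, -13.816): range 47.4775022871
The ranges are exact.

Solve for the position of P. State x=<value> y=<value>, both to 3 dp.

x=-28.736 y=18.835

eq1: (x − 32.047)² + (y + 45.685)² = 88.6418241172²
eq2: (x − 37.268)² + (y − 12.196)² = 66.3367645794²
eq3: (x − 5.732)² + (y + 13.816)² = 47.4775022871²
eq3−eq1, eq3−eq2 (x²,y² cancel):
  52.630·x − 63.738·y = -2712.868005
  63.072·x + 52.024·y = -832.544551
det = 52.630·52.024 − -63.738·63.072 = 6758.106256
x = (-2712.868005·52.024 − -63.738·-832.544551) / 6758.106256 = -28.735708
y = (52.630·-832.544551 − -2712.868005·63.072) / 6758.106256 = 18.835038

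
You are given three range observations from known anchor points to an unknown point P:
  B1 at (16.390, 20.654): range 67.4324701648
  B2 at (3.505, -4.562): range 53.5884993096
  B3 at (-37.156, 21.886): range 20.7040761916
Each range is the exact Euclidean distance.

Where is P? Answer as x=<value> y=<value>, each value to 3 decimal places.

x=-49.213 y=5.055

eq1: (x − 16.390)² + (y − 20.654)² = 67.4324701648²
eq2: (x − 3.505)² + (y + 4.562)² = 53.5884993096²
eq3: (x + 37.156)² + (y − 21.886)² = 20.7040761916²
eq3−eq2, eq3−eq1 (x²,y² cancel):
  81.322·x − 52.896·y = -4269.536950
  107.092·x − 2.464·y = -5282.824778
det = 81.322·-2.464 − -52.896·107.092 = 5464.361024
x = (-4269.536950·-2.464 − -52.896·-5282.824778) / 5464.361024 = -49.213469
y = (81.322·-5282.824778 − -4269.536950·107.092) / 5464.361024 = 5.055188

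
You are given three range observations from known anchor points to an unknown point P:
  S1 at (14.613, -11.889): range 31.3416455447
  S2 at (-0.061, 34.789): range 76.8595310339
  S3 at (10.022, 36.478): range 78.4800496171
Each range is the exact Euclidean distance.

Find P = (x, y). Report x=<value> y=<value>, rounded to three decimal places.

eq1: (x − 14.613)² + (y + 11.889)² = 31.3416455447²
eq2: (x + 0.061)² + (y − 34.789)² = 76.8595310339²
eq3: (x − 10.022)² + (y − 36.478)² = 78.4800496171²
eq1−eq2, eq1−eq3 (x²,y² cancel):
  -29.348·x + 93.356·y = -4069.698613
  -9.182·x + 96.734·y = -4100.622564
det = -29.348·96.734 − 93.356·-9.182 = -1981.754640
x = (-4069.698613·96.734 − 93.356·-4100.622564) / -1981.754640 = 5.480247
y = (-29.348·-4100.622564 − -4069.698613·-9.182) / -1981.754640 = -41.870521

x=5.480 y=-41.871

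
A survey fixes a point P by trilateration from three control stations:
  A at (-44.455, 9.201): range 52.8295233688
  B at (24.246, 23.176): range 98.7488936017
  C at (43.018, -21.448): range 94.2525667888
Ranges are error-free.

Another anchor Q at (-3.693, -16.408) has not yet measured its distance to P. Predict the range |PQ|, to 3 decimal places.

52.451

eq1: (x + 44.455)² + (y − 9.201)² = 52.8295233688²
eq2: (x − 24.246)² + (y − 23.176)² = 98.7488936017²
eq3: (x − 43.018)² + (y + 21.448)² = 94.2525667888²
eq1−eq2, eq1−eq3 (x²,y² cancel):
  137.402·x + 27.950·y = -7896.295382
  174.946·x − 61.298·y = -5842.928205
det = 137.402·-61.298 − 27.950·174.946 = -13312.208496
x = (-7896.295382·-61.298 − 27.950·-5842.928205) / -13312.208496 = -48.627315
y = (137.402·-5842.928205 − -7896.295382·174.946) / -13312.208496 = -43.463507
|P − Q| = √((-48.627315 − -3.693)² + (-43.463507 − -16.408)²) = 52.450864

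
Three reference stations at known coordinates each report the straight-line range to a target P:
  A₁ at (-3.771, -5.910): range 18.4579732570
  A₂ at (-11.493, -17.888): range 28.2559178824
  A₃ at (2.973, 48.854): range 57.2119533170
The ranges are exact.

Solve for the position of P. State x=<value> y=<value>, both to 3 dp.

x=14.645 y=-7.155

eq1: (x + 3.771)² + (y + 5.910)² = 18.4579732570²
eq2: (x + 11.493)² + (y + 17.888)² = 28.2559178824²
eq3: (x − 2.973)² + (y − 48.854)² = 57.2119533170²
eq2−eq3, eq2−eq1 (x²,y² cancel):
  28.932·x + 133.484·y = -531.328255
  15.444·x + 23.956·y = 54.779067
det = 28.932·23.956 − 133.484·15.444 = -1368.431904
x = (-531.328255·23.956 − 133.484·54.779067) / -1368.431904 = 14.644959
y = (28.932·54.779067 − -531.328255·15.444) / -1368.431904 = -7.154687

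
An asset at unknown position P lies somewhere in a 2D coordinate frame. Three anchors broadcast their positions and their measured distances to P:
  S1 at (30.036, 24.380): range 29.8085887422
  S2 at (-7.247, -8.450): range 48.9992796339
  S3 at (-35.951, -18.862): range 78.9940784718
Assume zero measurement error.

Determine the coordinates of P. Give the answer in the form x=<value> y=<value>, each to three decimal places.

x=41.465 y=-3.151

eq1: (x − 30.036)² + (y − 24.380)² = 29.8085887422²
eq2: (x + 7.247)² + (y + 8.450)² = 48.9992796339²
eq3: (x + 35.951)² + (y + 18.862)² = 78.9940784718²
eq1−eq2, eq1−eq3 (x²,y² cancel):
  -74.566·x − 65.660·y = -2885.001629
  -131.974·x − 86.484·y = -5199.808722
det = -74.566·-86.484 − -65.660·-131.974 = -2216.646896
x = (-2885.001629·-86.484 − -65.660·-5199.808722) / -2216.646896 = 41.464863
y = (-74.566·-5199.808722 − -2885.001629·-131.974) / -2216.646896 = -3.150584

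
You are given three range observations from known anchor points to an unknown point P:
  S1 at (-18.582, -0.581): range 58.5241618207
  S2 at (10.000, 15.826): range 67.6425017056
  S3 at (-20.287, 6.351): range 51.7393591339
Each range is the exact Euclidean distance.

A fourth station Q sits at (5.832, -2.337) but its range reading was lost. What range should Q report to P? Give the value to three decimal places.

eq1: (x + 18.582)² + (y + 0.581)² = 58.5241618207²
eq2: (x − 10.000)² + (y − 15.826)² = 67.6425017056²
eq3: (x + 20.287)² + (y − 6.351)² = 51.7393591339²
eq2−eq1, eq2−eq3 (x²,y² cancel):
  -57.164·x − 32.814·y = 1145.596529
  -60.574·x − 18.950·y = 1999.982047
det = -57.164·-18.950 − -32.814·-60.574 = -904.417436
x = (1145.596529·-18.950 − -32.814·1999.982047) / -904.417436 = -48.559830
y = (-57.164·1999.982047 − 1145.596529·-60.574) / -904.417436 = 49.682379
|P − Q| = √((-48.559830 − 5.832)² + (49.682379 − -2.337)²) = 75.262786

75.263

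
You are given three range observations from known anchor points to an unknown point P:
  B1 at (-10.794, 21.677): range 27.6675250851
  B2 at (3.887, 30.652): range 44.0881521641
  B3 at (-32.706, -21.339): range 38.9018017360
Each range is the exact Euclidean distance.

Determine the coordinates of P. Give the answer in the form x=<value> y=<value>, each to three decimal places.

x=-38.095 y=17.188

eq1: (x + 10.794)² + (y − 21.677)² = 27.6675250851²
eq2: (x − 3.887)² + (y − 30.652)² = 44.0881521641²
eq3: (x + 32.706)² + (y + 21.339)² = 38.9018017360²
eq1−eq3, eq1−eq2 (x²,y² cancel):
  -43.824·x − 86.032·y = 190.774358
  29.362·x + 17.950·y = -810.022109
det = -43.824·17.950 − -86.032·29.362 = 1739.430784
x = (190.774358·17.950 − -86.032·-810.022109) / 1739.430784 = -38.094889
y = (-43.824·-810.022109 − 190.774358·29.362) / 1739.430784 = 17.187745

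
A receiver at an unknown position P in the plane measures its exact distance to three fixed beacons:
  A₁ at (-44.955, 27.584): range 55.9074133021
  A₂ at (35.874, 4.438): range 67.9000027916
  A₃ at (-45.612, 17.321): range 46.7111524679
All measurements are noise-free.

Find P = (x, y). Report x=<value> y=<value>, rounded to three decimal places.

x=-25.411 y=-24.796

eq1: (x + 44.955)² + (y − 27.584)² = 55.9074133021²
eq2: (x − 35.874)² + (y − 4.438)² = 67.9000027916²
eq3: (x + 45.612)² + (y − 17.321)² = 46.7111524679²
eq3−eq2, eq3−eq1 (x²,y² cancel):
  162.972·x − 25.766·y = -3502.310479
  1.314·x + 20.526·y = -542.349601
det = 162.972·20.526 − -25.766·1.314 = 3379.019796
x = (-3502.310479·20.526 − -25.766·-542.349601) / 3379.019796 = -25.410507
y = (162.972·-542.349601 − -3502.310479·1.314) / 3379.019796 = -24.795878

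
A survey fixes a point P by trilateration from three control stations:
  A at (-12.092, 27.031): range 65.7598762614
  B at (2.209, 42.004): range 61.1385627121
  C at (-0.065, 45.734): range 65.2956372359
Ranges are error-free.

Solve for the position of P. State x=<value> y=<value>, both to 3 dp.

eq1: (x + 12.092)² + (y − 27.031)² = 65.7598762614²
eq2: (x − 2.209)² + (y − 42.004)² = 61.1385627121²
eq3: (x + 0.065)² + (y − 45.734)² = 65.2956372359²
eq1−eq2, eq1−eq3 (x²,y² cancel):
  28.602·x + 29.946·y = 1478.761747
  24.054·x + 37.406·y = 1275.552640
det = 28.602·37.406 − 29.946·24.054 = 349.565328
x = (1478.761747·37.406 − 29.946·1275.552640) / 349.565328 = 48.966134
y = (28.602·1275.552640 − 1478.761747·24.054) / 349.565328 = 2.612449

x=48.966 y=2.612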